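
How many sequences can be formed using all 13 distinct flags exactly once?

The number of ways to arrange 13 distinct objects is 13!.

Final answer: 13! = 6227020800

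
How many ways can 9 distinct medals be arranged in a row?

The number of ways to arrange 9 distinct objects is 9!.

Final answer: 9! = 362880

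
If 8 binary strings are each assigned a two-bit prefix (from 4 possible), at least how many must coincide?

There are 4 possible values for two-bit prefix. With 8 binary strings and 4 categories, by pigeonhole: ceiling(8/4).

Final answer: 2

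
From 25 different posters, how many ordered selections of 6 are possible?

P(25,6) = 25!/(25-6)! = 25!/19!.

Final answer: P(25,6) = 127512000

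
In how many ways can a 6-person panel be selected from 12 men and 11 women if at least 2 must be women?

Sum over valid woman counts:
C(11,2)C(12,4) = 27225
C(11,3)C(12,3) = 36300
C(11,4)C(12,2) = 21780
C(11,5)C(12,1) = 5544
C(11,6)C(12,0) = 462
Total: 27225 + 36300 + 21780 + 5544 + 462.

Final answer: 91311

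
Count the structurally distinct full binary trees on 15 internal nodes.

The structures are counted by the Catalan number C_n. Here n = 15.
Using C_0 = 1 and C_(k+1) = C_k x 2(2k+1)/(k+2), build up term by term: C_1=1, C_2=2, C_3=5, C_4=14, C_5=42, C_6=132, C_7=429, C_8=1430, C_9=4862, C_10=16796, C_11=58786, C_12=208012, C_13=742900, C_14=2674440, C_15=9694845.

Final answer: C_{15} = 9694845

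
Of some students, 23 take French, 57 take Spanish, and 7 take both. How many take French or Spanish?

|A union B| = |A| + |B| - |A intersect B| = 23 + 57 - 7.

Final answer: 73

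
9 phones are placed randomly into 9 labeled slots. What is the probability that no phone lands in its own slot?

D(n) = (n-1)(D(n-1) + D(n-2)), D(0)=1, D(1)=0.
Building up: D(2)=1, D(3)=2, D(4)=9, D(5)=44, D(6)=265, D(7)=1854, D(8)=14833, D(9)=133496.
Total arrangements: 9! = 362880.
Probability = D(9)/9! = 16687/45360.

Final answer: D(9)/9! = 133496/362880 = 0.367879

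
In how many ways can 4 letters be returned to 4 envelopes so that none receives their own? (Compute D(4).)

Use the recurrence D(n) = (n-1)(D(n-1) + D(n-2)) with D(0)=1, D(1)=0.
D(2) = 1 x (0 + 1) = 1
D(3) = 2 x (1 + 0) = 2
D(4) = 3 x (D(3) + D(2)) = 3 x (2 + 1)

Final answer: D(4) = 9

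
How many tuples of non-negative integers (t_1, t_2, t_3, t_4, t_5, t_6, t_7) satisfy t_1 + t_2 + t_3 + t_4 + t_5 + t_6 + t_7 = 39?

Stars and bars with 39 stars and 6 bars:
C(39+7-1, 7-1) = C(45,6).

Final answer: C(45,6) = 8145060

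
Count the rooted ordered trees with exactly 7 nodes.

This is counted by the nth Catalan number C_n. Here n = 7 - 1 = 6.
C_n = C(2n,n) - C(2n,n+1), so C_{6} = C(12,6) - C(12,7) = 924 - 792.

Final answer: C_{6} = 132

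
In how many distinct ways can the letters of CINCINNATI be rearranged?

Letters (A:1, C:2, I:3, N:3, T:1). Total letters: 10.
Permutations = 10!/(3! x 3! x 2!).

Final answer: 50400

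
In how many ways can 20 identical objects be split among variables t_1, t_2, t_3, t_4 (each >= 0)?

Stars and bars with 20 stars and 3 bars:
C(20+4-1, 4-1) = C(23,3).

Final answer: C(23,3) = 1771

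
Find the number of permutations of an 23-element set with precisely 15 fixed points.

Choose which 15 elements are fixed: C(23,15) = 490314.
Derange the remaining 8 using D(j) = (j-1)(D(j-1) + D(j-2)), D(0)=1, D(1)=0: D(2)=1, D(3)=2, D(4)=9, D(5)=44, D(6)=265, D(7)=1854, D(8)=14833.
Total: 490314 x 14833.

Final answer: C(23,15) D(8) = 7272827562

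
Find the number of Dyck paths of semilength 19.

Total monotonic paths to (19,19): C(38,19) = 35345263800.
Paths that cross above y=x (reflection bijection): C(38,20) = 33578000610.
Valid Dyck paths: 35345263800 - 33578000610.
(These counts are the Catalan numbers.)

Final answer: C_{19} = 1767263190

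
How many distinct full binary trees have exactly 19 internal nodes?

The structures are counted by the Catalan number C_n. Here n = 19.
Using C_0 = 1 and C_(k+1) = C_k x 2(2k+1)/(k+2), build up term by term: C_1=1, C_2=2, C_3=5, C_4=14, C_5=42, C_6=132, C_7=429, C_8=1430, C_9=4862, C_10=16796, C_11=58786, C_12=208012, C_13=742900, C_14=2674440, C_15=9694845, C_16=35357670, C_17=129644790, C_18=477638700, C_19=1767263190.

Final answer: C_{19} = 1767263190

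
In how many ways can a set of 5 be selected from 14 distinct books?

C(14,5) = 14!/(5! x (14-5)!).

Final answer: C(14,5) = 2002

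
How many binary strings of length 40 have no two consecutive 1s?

Let a(n) count valid strings. If the last bit is 0 the prefix is any valid string of length n-1; if it is 1 the string must end in 01 with a valid prefix of length n-2. So a(n) = a(n-1) + a(n-2), a(1)=2, a(2)=3.
Iterating the recurrence: a(1)=2, a(2)=3, a(3)=5, a(4)=8, a(5)=13, a(6)=21, a(7)=34, a(8)=55, a(9)=89, a(10)=144, a(11)=233, a(12)=377, a(13)=610, a(14)=987, a(15)=1597, a(16)=2584, a(17)=4181, a(18)=6765, a(19)=10946, a(20)=17711, a(21)=28657, a(22)=46368, a(23)=75025, a(24)=121393, a(25)=196418, a(26)=317811, a(27)=514229, a(28)=832040, a(29)=1346269, a(30)=2178309, a(31)=3524578, a(32)=5702887, a(33)=9227465, a(34)=14930352, a(35)=24157817, a(36)=39088169, a(37)=63245986, a(38)=102334155, a(39)=165580141, a(40)=267914296.

Final answer: 267914296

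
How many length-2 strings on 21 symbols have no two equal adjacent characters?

First character: 21 choices. Each subsequent: 20 choices (must differ from the previous one).
Total: 21 x 20^1.

Final answer: 21 x 20^{1} = 420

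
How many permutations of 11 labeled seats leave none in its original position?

D(n) = (n-1)(D(n-1) + D(n-2)), D(0)=1, D(1)=0.
D(2) = 1 x (0 + 1) = 1
D(3) = 2 x (1 + 0) = 2
D(4) = 3 x (2 + 1) = 9
D(5) = 4 x (9 + 2) = 44
D(6) = 5 x (44 + 9) = 265
D(7) = 6 x (265 + 44) = 1854
D(8) = 7 x (1854 + 265) = 14833
D(9) = 8 x (14833 + 1854) = 133496
D(10) = 9 x (133496 + 14833) = 1334961
D(11) = 10 x (D(10) + D(9)) = 10 x (1334961 + 133496)

Final answer: D(11) = 14684570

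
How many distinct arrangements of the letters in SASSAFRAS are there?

Letters (A:3, F:1, R:1, S:4). Total letters: 9.
Permutations = 9!/(4! x 3!).

Final answer: 2520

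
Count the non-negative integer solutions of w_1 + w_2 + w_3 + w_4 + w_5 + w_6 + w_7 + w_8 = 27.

Stars and bars with 27 stars and 7 bars:
C(27+8-1, 8-1) = C(34,7).

Final answer: C(34,7) = 5379616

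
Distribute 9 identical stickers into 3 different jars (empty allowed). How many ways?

Stars and bars: C(n+k-1, k-1) = C(11,2).

Final answer: C(11,2) = 55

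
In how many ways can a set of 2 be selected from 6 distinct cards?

C(6,2) = 6!/(2! x (6-2)!).

Final answer: C(6,2) = 15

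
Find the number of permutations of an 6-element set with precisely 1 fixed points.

Choose which 1 elements are fixed: C(6,1) = 6.
Derange the remaining 5 using D(j) = (j-1)(D(j-1) + D(j-2)), D(0)=1, D(1)=0: D(2)=1, D(3)=2, D(4)=9, D(5)=44.
Total: 6 x 44.

Final answer: C(6,1) D(5) = 264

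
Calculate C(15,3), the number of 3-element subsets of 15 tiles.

C(15,3) = 15!/(3! x 12!).

Final answer: \binom{15}{3} = 455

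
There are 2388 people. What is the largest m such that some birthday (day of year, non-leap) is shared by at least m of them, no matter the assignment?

There are 365 possible values for birthday (day of year, non-leap). With 2388 people and 365 categories, by pigeonhole: ceiling(2388/365).

Final answer: 7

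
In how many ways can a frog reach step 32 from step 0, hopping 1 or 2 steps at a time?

Let f(n) be the number of climbs. Removing the last move (1 or 2 steps) gives f(n) = f(n-1) + f(n-2); base cases f(1)=1, f(2)=2.
Iterating the recurrence: f(1)=1, f(2)=2, f(3)=3, f(4)=5, f(5)=8, f(6)=13, f(7)=21, f(8)=34, f(9)=55, f(10)=89, f(11)=144, f(12)=233, f(13)=377, f(14)=610, f(15)=987, f(16)=1597, f(17)=2584, f(18)=4181, f(19)=6765, f(20)=10946, f(21)=17711, f(22)=28657, f(23)=46368, f(24)=75025, f(25)=121393, f(26)=196418, f(27)=317811, f(28)=514229, f(29)=832040, f(30)=1346269, f(31)=2178309, f(32)=3524578.

Final answer: 3524578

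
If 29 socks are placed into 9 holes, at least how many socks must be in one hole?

By the pigeonhole principle: ceiling(29/9).

Final answer: 4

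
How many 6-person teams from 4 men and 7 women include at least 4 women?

Sum over valid woman counts:
C(7,4)C(4,2) = 210
C(7,5)C(4,1) = 84
C(7,6)C(4,0) = 7
Total: 210 + 84 + 7.

Final answer: 301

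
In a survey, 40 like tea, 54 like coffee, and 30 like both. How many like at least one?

|A union B| = |A| + |B| - |A intersect B| = 40 + 54 - 30.

Final answer: 64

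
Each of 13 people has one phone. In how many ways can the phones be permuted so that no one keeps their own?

Use the recurrence D(n) = (n-1)(D(n-1) + D(n-2)) with D(0)=1, D(1)=0.
D(2) = 1 x (0 + 1) = 1
D(3) = 2 x (1 + 0) = 2
D(4) = 3 x (2 + 1) = 9
D(5) = 4 x (9 + 2) = 44
D(6) = 5 x (44 + 9) = 265
D(7) = 6 x (265 + 44) = 1854
D(8) = 7 x (1854 + 265) = 14833
D(9) = 8 x (14833 + 1854) = 133496
D(10) = 9 x (133496 + 14833) = 1334961
D(11) = 10 x (1334961 + 133496) = 14684570
D(12) = 11 x (14684570 + 1334961) = 176214841
D(13) = 12 x (D(12) + D(11)) = 12 x (176214841 + 14684570)

Final answer: D(13) = 2290792932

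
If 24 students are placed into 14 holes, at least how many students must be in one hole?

By the pigeonhole principle: ceiling(24/14).

Final answer: 2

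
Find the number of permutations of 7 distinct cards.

The number of ways to arrange 7 distinct objects is 7!.

Final answer: 7! = 5040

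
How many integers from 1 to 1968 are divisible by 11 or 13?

Multiples of 11: 178. Multiples of 13: 151. Of both (lcm=143): 13.
By inclusion-exclusion: 178 + 151 - 13.

Final answer: 316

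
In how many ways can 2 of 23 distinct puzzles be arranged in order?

P(23,2) = 23!/(23-2)! = 23!/21!.

Final answer: P(23,2) = 506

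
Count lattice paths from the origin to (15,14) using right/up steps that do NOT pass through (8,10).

Total paths to (15,14): C(29,14) = 77558760.
Paths through (8,10): C(18,10) x C(11,4) = 14440140.
Avoiding (8,10): 77558760 - 14440140.

Final answer: 63118620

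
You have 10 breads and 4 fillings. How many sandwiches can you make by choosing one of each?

By the multiplication principle: 10 x 4.

Final answer: 40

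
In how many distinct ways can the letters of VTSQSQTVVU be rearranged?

Letters (Q:2, S:2, T:2, U:1, V:3). Total letters: 10.
Permutations = 10!/(3! x 2! x 2! x 2!).

Final answer: 75600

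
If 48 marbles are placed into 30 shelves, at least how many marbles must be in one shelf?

By the pigeonhole principle: ceiling(48/30).

Final answer: 2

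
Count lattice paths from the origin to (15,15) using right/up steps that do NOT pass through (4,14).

Total paths to (15,15): C(30,15) = 155117520.
Paths through (4,14): C(18,14) x C(12,1) = 36720.
Avoiding (4,14): 155117520 - 36720.

Final answer: 155080800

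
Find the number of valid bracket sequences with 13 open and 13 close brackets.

The structures are counted by the Catalan number C_n. Here n = 13 (pairs).
C_n = C(2n,n) - C(2n,n+1), so C_{13} = C(26,13) - C(26,14) = 10400600 - 9657700.

Final answer: C_{13} = 742900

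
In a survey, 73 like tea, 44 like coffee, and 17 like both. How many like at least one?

|A union B| = |A| + |B| - |A intersect B| = 73 + 44 - 17.

Final answer: 100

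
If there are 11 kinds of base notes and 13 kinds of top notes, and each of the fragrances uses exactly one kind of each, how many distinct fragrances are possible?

By the multiplication principle: 11 x 13.

Final answer: 143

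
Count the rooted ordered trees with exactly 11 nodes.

The structures are counted by the Catalan number C_n. Here n = 11 - 1 = 10.
C_n = C(2n,n) - C(2n,n+1), so C_{10} = C(20,10) - C(20,11) = 184756 - 167960.

Final answer: C_{10} = 16796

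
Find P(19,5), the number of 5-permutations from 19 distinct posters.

P(19,5) = 19!/(19-5)! = 19!/14!.

Final answer: P(19,5) = 1395360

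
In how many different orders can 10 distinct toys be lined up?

The number of ways to arrange 10 distinct objects is 10!.

Final answer: 10! = 3628800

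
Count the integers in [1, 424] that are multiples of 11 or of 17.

Multiples of 11: 38. Multiples of 17: 24. Of both (lcm=187): 2.
By inclusion-exclusion: 38 + 24 - 2.

Final answer: 60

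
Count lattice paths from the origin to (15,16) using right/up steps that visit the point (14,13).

Paths (0,0)->(14,13): C(27,13) = 20058300.
Paths (14,13)->(15,16): C(4,3) = 4.
By multiplication principle: 20058300 x 4.

Final answer: 80233200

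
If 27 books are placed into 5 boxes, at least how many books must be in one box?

By the pigeonhole principle: ceiling(27/5).

Final answer: 6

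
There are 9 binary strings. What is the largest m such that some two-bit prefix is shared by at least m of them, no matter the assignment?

There are 4 possible values for two-bit prefix. With 9 binary strings and 4 categories, by pigeonhole: ceiling(9/4).

Final answer: 3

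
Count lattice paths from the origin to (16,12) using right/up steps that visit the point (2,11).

Paths (0,0)->(2,11): C(13,11) = 78.
Paths (2,11)->(16,12): C(15,1) = 15.
By multiplication principle: 78 x 15.

Final answer: 1170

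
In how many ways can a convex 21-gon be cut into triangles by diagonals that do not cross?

This is a standard Catalan-number count: the answer is C_n. Here n = 21 - 2 = 19.
C_n = C(2n,n)/(n+1), so C_{19} = C(38,19)/20 = 35345263800/20.

Final answer: C_{19} = 1767263190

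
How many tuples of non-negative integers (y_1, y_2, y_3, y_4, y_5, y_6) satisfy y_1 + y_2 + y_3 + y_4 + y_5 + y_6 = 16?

Stars and bars with 16 stars and 5 bars:
C(16+6-1, 6-1) = C(21,5).

Final answer: C(21,5) = 20349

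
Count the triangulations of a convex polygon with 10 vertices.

This is a standard Catalan-number count: the answer is C_n. Here n = 10 - 2 = 8.
C_n = C(2n,n)/(n+1), so C_{8} = C(16,8)/9 = 12870/9.

Final answer: C_{8} = 1430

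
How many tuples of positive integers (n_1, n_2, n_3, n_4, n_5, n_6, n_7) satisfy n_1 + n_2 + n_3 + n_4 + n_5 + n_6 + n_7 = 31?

Substitute n'_i = n_i - 1 (so n'_i >= 0). Then sum n'_i = 31 - 7 = 24.
Stars and bars: C(24+7-1, 7-1) = C(30,6).

Final answer: C(30,6) = 593775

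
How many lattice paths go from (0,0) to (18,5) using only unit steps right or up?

Each path has 18 right steps and 5 up steps in some order (23 steps total).
Choose which 5 of the 23 steps are up: C(23,5).

Final answer: C(23,5) = 33649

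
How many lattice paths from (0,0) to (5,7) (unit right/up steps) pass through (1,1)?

Paths (0,0)->(1,1): C(2,1) = 2.
Paths (1,1)->(5,7): C(10,6) = 210.
By multiplication principle: 2 x 210.

Final answer: 420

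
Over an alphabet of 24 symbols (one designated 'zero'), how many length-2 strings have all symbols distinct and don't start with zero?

The leading digit has 23 choices (anything but zero); the next has 23 (anything but the first), then 22, and so on, one fewer each time.
Total: 23 x 23.

Final answer: 529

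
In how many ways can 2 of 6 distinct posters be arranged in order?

P(6,2) = 6!/(6-2)! = 6!/4!.

Final answer: P(6,2) = 30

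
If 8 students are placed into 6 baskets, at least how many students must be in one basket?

By the pigeonhole principle: ceiling(8/6).

Final answer: 2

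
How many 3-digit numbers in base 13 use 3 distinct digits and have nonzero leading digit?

The leading digit has 12 choices (anything but zero); the next has 12 (anything but the first), then 11, and so on, one fewer each time.
Total: 12 x 12 x 11.

Final answer: 1584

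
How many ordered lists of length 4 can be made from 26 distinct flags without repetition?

P(26,4) = 26!/(26-4)! = 26!/22!.

Final answer: P(26,4) = 358800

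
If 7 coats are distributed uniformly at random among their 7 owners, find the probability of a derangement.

Derangements satisfy D(n) = (n-1)(D(n-1) + D(n-2)), starting from D(0)=1, D(1)=0.
Building up: D(2)=1, D(3)=2, D(4)=9, D(5)=44, D(6)=265, D(7)=1854.
Total arrangements: 7! = 5040.
Probability = D(7)/7! = 103/280.

Final answer: D(7)/7! = 1854/5040 = 0.367857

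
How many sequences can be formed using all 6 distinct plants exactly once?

The number of ways to arrange 6 distinct objects is 6!.

Final answer: 6! = 720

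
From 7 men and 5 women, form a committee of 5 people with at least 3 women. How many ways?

Sum over valid woman counts:
C(5,3)C(7,2) = 210
C(5,4)C(7,1) = 35
C(5,5)C(7,0) = 1
Total: 210 + 35 + 1.

Final answer: 246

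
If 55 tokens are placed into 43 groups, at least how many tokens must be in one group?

By the pigeonhole principle: ceiling(55/43).

Final answer: 2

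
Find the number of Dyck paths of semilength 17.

Total monotonic paths to (17,17): C(34,17) = 2333606220.
A path is bad iff it touches y = x + 1; reflecting its initial segment maps bad paths bijectively onto all paths to (16,18), of which there are C(34,18) = 2203961430.
Valid Dyck paths: 2333606220 - 2203961430.
(Equivalently, C_{17} = C(34,17)/18 = 2333606220/18.)

Final answer: C_{17} = 129644790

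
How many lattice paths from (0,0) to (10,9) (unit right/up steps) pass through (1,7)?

Paths (0,0)->(1,7): C(8,7) = 8.
Paths (1,7)->(10,9): C(11,2) = 55.
By multiplication principle: 8 x 55.

Final answer: 440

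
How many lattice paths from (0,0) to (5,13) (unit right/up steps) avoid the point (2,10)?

Total paths to (5,13): C(18,13) = 8568.
Paths through (2,10): C(12,10) x C(6,3) = 1320.
Avoiding (2,10): 8568 - 1320.

Final answer: 7248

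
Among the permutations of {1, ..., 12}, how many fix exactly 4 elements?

Choose which 4 elements are fixed: C(12,4) = 495.
Derange the remaining 8 using D(j) = (j-1)(D(j-1) + D(j-2)), D(0)=1, D(1)=0: D(2)=1, D(3)=2, D(4)=9, D(5)=44, D(6)=265, D(7)=1854, D(8)=14833.
Total: 495 x 14833.

Final answer: C(12,4) D(8) = 7342335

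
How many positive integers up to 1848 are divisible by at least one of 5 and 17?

Multiples of 5: 369. Multiples of 17: 108. Of both (lcm=85): 21.
By inclusion-exclusion: 369 + 108 - 21.

Final answer: 456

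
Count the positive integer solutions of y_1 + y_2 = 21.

Substitute y'_i = y_i - 1 (so y'_i >= 0). Then sum y'_i = 21 - 2 = 19.
Stars and bars: C(19+2-1, 2-1) = C(20,1).

Final answer: C(20,1) = 20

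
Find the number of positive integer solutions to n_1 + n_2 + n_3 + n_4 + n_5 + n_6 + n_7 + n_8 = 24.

Substitute n'_i = n_i - 1 (so n'_i >= 0). Then sum n'_i = 24 - 8 = 16.
Stars and bars: C(16+8-1, 8-1) = C(23,7).

Final answer: C(23,7) = 245157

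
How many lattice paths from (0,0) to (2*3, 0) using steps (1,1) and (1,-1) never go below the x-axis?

Total monotonic paths to (3,3): C(6,3) = 20.
A path is bad iff it touches y = x + 1; reflecting its initial segment maps bad paths bijectively onto all paths to (2,4), of which there are C(6,4) = 15.
Valid Dyck paths: 20 - 15.
(These counts are the Catalan numbers.)

Final answer: C_{3} = 5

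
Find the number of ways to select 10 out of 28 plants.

C(28,10) = 28!/(10! x 18!).

Final answer: \binom{28}{10} = 13123110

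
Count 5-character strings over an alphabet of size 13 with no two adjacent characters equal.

Let g(n) count such strings. g(1) = 13, and each valid string of length n-1 extends in 12 ways (any symbol but the last), so g(n) = 12 g(n-1).
Total: g(5) = 13 x 12^4.

Final answer: 13 x 12^{4} = 269568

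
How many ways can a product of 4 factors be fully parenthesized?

This is a standard Catalan-number count: the answer is C_n. Here n = 4 - 1 = 3.
C_n = (2n)!/(n!(n+1)!), so C_{3} = 6!/(3! x 4!) = C(6,3)/4 = 20/4.

Final answer: C_{3} = 5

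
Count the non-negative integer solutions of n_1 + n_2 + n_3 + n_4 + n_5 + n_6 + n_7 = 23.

Stars and bars with 23 stars and 6 bars:
C(23+7-1, 7-1) = C(29,6).

Final answer: C(29,6) = 475020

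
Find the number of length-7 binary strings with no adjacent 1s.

Classify by the final bit: ...0 gives a(n-1) strings, ...01 gives a(n-2) strings. Thus a(n) = a(n-1) + a(n-2) with a(1)=2, a(2)=3.
Computing successive values: a(1)=2, a(2)=3, a(3)=5, a(4)=8, a(5)=13, a(6)=21, a(7)=34.

Final answer: 34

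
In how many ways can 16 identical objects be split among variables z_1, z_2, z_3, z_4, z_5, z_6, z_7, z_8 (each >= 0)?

Stars and bars with 16 stars and 7 bars:
C(16+8-1, 8-1) = C(23,7).

Final answer: C(23,7) = 245157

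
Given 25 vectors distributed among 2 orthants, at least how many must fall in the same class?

By pigeonhole with 25 objects and 2 categories: ceiling(25/2).

Final answer: 13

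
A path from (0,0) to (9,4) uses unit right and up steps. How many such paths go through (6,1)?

Paths (0,0)->(6,1): C(7,1) = 7.
Paths (6,1)->(9,4): C(6,3) = 20.
By multiplication principle: 7 x 20.

Final answer: 140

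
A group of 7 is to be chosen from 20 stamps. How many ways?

C(20,7) = 20!/(7! x 13!).

Final answer: \binom{20}{7} = 77520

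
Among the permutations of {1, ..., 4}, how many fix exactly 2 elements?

Choose which 2 elements are fixed: C(4,2) = 6.
Derange the remaining 2 using D(j) = (j-1)(D(j-1) + D(j-2)), D(0)=1, D(1)=0: D(2)=1.
Total: 6 x 1.

Final answer: C(4,2) D(2) = 6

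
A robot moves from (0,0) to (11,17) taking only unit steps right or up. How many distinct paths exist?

Each path has 11 right steps and 17 up steps in some order (28 steps total).
Choose which 17 of the 28 steps are up: C(28,17).

Final answer: C(28,17) = 21474180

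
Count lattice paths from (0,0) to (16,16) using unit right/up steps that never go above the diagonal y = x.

Total monotonic paths to (16,16): C(32,16) = 601080390.
A path is bad iff it touches y = x + 1; reflecting its initial segment maps bad paths bijectively onto all paths to (15,17), of which there are C(32,17) = 565722720.
Valid Dyck paths: 601080390 - 565722720.
(This is the Catalan number C_{16}.)

Final answer: C_{16} = 35357670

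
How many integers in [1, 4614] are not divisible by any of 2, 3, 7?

|div by 2|=2307, |div by 3|=1538, |div by 7|=659.
|div by 2&3|=769, |div by 2&7|=329, |div by 3&7|=219, |div by all|=109.
By inclusion-exclusion, divisible by at least one: 2307+1538+659-769-329-219+109 = 3296.
Not divisible by any: 4614 - 3296.

Final answer: 1318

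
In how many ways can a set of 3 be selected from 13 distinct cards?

C(13,3) = 13!/(3! x 10!).

Final answer: \binom{13}{3} = 286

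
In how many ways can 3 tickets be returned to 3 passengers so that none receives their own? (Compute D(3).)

Use the recurrence D(n) = (n-1)(D(n-1) + D(n-2)) with D(0)=1, D(1)=0.
D(2) = 1 x (0 + 1) = 1
D(3) = 2 x (D(2) + D(1)) = 2 x (1 + 0)

Final answer: D(3) = 2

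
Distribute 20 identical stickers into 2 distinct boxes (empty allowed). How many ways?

Stars and bars: C(n+k-1, k-1) = C(21,1).

Final answer: C(21,1) = 21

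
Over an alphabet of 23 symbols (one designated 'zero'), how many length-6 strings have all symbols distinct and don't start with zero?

First digit: 22 (nonzero). Second: 22 (not first). Third: 21, etc.
Total: 22 x 22 x 21 x 20 x 19 x 18.

Final answer: 69521760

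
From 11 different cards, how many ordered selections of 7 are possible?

P(11,7) = 11!/(11-7)! = 11!/4!.

Final answer: P(11,7) = 1663200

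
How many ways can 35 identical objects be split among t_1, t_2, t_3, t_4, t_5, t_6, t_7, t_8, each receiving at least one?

Substitute t'_i = t_i - 1 (so t'_i >= 0). Then sum t'_i = 35 - 8 = 27.
Stars and bars: C(27+8-1, 8-1) = C(34,7).

Final answer: C(34,7) = 5379616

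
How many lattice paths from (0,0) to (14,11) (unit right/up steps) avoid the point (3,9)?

Total paths to (14,11): C(25,11) = 4457400.
Paths through (3,9): C(12,9) x C(13,2) = 17160.
Avoiding (3,9): 4457400 - 17160.

Final answer: 4440240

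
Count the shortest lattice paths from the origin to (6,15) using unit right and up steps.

Each path has 6 right steps and 15 up steps in some order (21 steps total).
Choose which 15 of the 21 steps are up: C(21,15).

Final answer: C(21,15) = 54264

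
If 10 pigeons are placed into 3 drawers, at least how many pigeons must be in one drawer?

By the pigeonhole principle: ceiling(10/3).

Final answer: 4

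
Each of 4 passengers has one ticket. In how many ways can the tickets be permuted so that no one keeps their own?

Use the recurrence D(n) = (n-1)(D(n-1) + D(n-2)) with D(0)=1, D(1)=0.
D(2) = 1 x (0 + 1) = 1
D(3) = 2 x (1 + 0) = 2
D(4) = 3 x (D(3) + D(2)) = 3 x (2 + 1)

Final answer: D(4) = 9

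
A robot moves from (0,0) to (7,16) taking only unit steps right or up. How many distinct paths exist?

Each path has 7 right steps and 16 up steps in some order (23 steps total).
Choose which 16 of the 23 steps are up: C(23,16).

Final answer: C(23,16) = 245157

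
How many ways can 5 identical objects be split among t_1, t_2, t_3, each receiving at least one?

Substitute t'_i = t_i - 1 (so t'_i >= 0). Then sum t'_i = 5 - 3 = 2.
Stars and bars: C(2+3-1, 3-1) = C(4,2).

Final answer: C(4,2) = 6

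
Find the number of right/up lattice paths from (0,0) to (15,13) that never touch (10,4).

Total paths to (15,13): C(28,13) = 37442160.
Paths through (10,4): C(14,4) x C(14,9) = 2004002.
Avoiding (10,4): 37442160 - 2004002.

Final answer: 35438158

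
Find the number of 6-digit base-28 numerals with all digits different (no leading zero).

First digit: 27 (nonzero). Second: 27 (not first). Third: 26, etc.
Total: 27 x 27 x 26 x 25 x 24 x 23.

Final answer: 261565200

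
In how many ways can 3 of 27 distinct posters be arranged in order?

P(27,3) = 27!/(27-3)! = 27!/24!.

Final answer: P(27,3) = 17550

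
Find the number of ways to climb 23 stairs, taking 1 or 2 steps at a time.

Let f(n) be the number of climbs. Removing the last move (1 or 2 steps) gives f(n) = f(n-1) + f(n-2); base cases f(1)=1, f(2)=2.
Building up term by term: f(1)=1, f(2)=2, f(3)=3, f(4)=5, f(5)=8, f(6)=13, f(7)=21, f(8)=34, f(9)=55, f(10)=89, f(11)=144, f(12)=233, f(13)=377, f(14)=610, f(15)=987, f(16)=1597, f(17)=2584, f(18)=4181, f(19)=6765, f(20)=10946, f(21)=17711, f(22)=28657, f(23)=46368.

Final answer: 46368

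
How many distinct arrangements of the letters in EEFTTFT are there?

Letters (E:2, F:2, T:3). Total letters: 7.
Permutations = 7!/(3! x 2! x 2!).

Final answer: 210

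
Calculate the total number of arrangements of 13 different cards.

The number of ways to arrange 13 distinct objects is 13!.

Final answer: 13! = 6227020800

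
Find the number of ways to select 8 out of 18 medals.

C(18,8) = 18!/(8! x 10!).

Final answer: \binom{18}{8} = 43758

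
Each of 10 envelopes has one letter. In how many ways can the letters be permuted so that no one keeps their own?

Derangements satisfy D(n) = (n-1)(D(n-1) + D(n-2)), starting from D(0)=1, D(1)=0.
D(2) = 1 x (0 + 1) = 1
D(3) = 2 x (1 + 0) = 2
D(4) = 3 x (2 + 1) = 9
D(5) = 4 x (9 + 2) = 44
D(6) = 5 x (44 + 9) = 265
D(7) = 6 x (265 + 44) = 1854
D(8) = 7 x (1854 + 265) = 14833
D(9) = 8 x (14833 + 1854) = 133496
D(10) = 9 x (D(9) + D(8)) = 9 x (133496 + 14833)

Final answer: D(10) = 1334961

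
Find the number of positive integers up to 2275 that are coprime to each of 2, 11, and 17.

|div by 2|=1137, |div by 11|=206, |div by 17|=133.
|div by 2&11|=103, |div by 2&17|=66, |div by 11&17|=12, |div by all|=6.
By inclusion-exclusion, divisible by at least one: 1137+206+133-103-66-12+6 = 1301.
Not divisible by any: 2275 - 1301.

Final answer: 974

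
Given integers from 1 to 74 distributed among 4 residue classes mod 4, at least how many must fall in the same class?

By pigeonhole with 74 objects and 4 categories: ceiling(74/4).

Final answer: 19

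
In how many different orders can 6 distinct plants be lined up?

The number of ways to arrange 6 distinct objects is 6!.

Final answer: 6! = 720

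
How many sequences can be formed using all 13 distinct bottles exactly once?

The number of ways to arrange 13 distinct objects is 13!.

Final answer: 13! = 6227020800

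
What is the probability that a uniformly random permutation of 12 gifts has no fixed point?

D(n) = (n-1)(D(n-1) + D(n-2)), D(0)=1, D(1)=0.
Building up: D(2)=1, D(3)=2, D(4)=9, D(5)=44, D(6)=265, D(7)=1854, D(8)=14833, D(9)=133496, D(10)=1334961, D(11)=14684570, D(12)=176214841.
Total arrangements: 12! = 479001600.
Probability = D(12)/12! = 16019531/43545600.

Final answer: D(12)/12! = 176214841/479001600 = 0.367879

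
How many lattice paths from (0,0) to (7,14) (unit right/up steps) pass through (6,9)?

Paths (0,0)->(6,9): C(15,9) = 5005.
Paths (6,9)->(7,14): C(6,5) = 6.
By multiplication principle: 5005 x 6.

Final answer: 30030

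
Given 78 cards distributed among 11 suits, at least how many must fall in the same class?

By pigeonhole with 78 objects and 11 categories: ceiling(78/11).

Final answer: 8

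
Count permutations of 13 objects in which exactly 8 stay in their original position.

Choose which 8 elements are fixed: C(13,8) = 1287.
Derange the remaining 5 using D(j) = (j-1)(D(j-1) + D(j-2)), D(0)=1, D(1)=0: D(2)=1, D(3)=2, D(4)=9, D(5)=44.
Total: 1287 x 44.

Final answer: C(13,8) D(5) = 56628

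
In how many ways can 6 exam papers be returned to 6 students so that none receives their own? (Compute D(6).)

Use the recurrence D(n) = (n-1)(D(n-1) + D(n-2)) with D(0)=1, D(1)=0.
D(2) = 1 x (0 + 1) = 1
D(3) = 2 x (1 + 0) = 2
D(4) = 3 x (2 + 1) = 9
D(5) = 4 x (9 + 2) = 44
D(6) = 5 x (D(5) + D(4)) = 5 x (44 + 9)

Final answer: D(6) = 265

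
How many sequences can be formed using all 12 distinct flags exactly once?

The number of ways to arrange 12 distinct objects is 12!.

Final answer: 12! = 479001600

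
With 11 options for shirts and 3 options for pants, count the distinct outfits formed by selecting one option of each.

By the multiplication principle: 11 x 3.

Final answer: 33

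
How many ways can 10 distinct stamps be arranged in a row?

The number of ways to arrange 10 distinct objects is 10!.

Final answer: 10! = 3628800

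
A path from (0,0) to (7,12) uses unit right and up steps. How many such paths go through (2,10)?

Paths (0,0)->(2,10): C(12,10) = 66.
Paths (2,10)->(7,12): C(7,2) = 21.
By multiplication principle: 66 x 21.

Final answer: 1386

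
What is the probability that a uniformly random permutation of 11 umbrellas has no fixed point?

Use the recurrence D(n) = (n-1)(D(n-1) + D(n-2)) with D(0)=1, D(1)=0.
Building up: D(2)=1, D(3)=2, D(4)=9, D(5)=44, D(6)=265, D(7)=1854, D(8)=14833, D(9)=133496, D(10)=1334961, D(11)=14684570.
Total arrangements: 11! = 39916800.
Probability = D(11)/11! = 1468457/3991680.

Final answer: D(11)/11! = 14684570/39916800 = 0.367879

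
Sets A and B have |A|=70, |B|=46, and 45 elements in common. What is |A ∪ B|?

|A union B| = |A| + |B| - |A intersect B| = 70 + 46 - 45.

Final answer: 71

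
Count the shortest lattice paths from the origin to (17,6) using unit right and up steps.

Each path has 17 right steps and 6 up steps in some order (23 steps total).
Choose which 6 of the 23 steps are up: C(23,6).

Final answer: C(23,6) = 100947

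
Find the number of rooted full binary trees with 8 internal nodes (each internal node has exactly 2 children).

The structures are counted by the Catalan number C_n. Here n = 8.
C_n = C(2n,n) - C(2n,n+1), so C_{8} = C(16,8) - C(16,9) = 12870 - 11440.

Final answer: C_{8} = 1430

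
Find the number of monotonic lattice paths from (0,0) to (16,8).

Each path has 16 right steps and 8 up steps in some order (24 steps total).
Choose which 8 of the 24 steps are up: C(24,8).

Final answer: C(24,8) = 735471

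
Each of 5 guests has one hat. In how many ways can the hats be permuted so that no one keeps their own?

Derangements satisfy D(n) = (n-1)(D(n-1) + D(n-2)), starting from D(0)=1, D(1)=0.
D(2) = 1 x (0 + 1) = 1
D(3) = 2 x (1 + 0) = 2
D(4) = 3 x (2 + 1) = 9
D(5) = 4 x (D(4) + D(3)) = 4 x (9 + 2)

Final answer: D(5) = 44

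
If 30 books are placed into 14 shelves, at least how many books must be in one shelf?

By the pigeonhole principle: ceiling(30/14).

Final answer: 3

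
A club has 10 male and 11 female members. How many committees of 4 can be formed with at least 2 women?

Sum over valid woman counts:
C(11,2)C(10,2) = 2475
C(11,3)C(10,1) = 1650
C(11,4)C(10,0) = 330
Total: 2475 + 1650 + 330.

Final answer: 4455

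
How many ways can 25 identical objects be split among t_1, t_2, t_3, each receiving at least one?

Substitute t'_i = t_i - 1 (so t'_i >= 0). Then sum t'_i = 25 - 3 = 22.
Stars and bars: C(22+3-1, 3-1) = C(24,2).

Final answer: C(24,2) = 276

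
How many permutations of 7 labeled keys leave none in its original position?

Use the recurrence D(n) = (n-1)(D(n-1) + D(n-2)) with D(0)=1, D(1)=0.
D(2) = 1 x (0 + 1) = 1
D(3) = 2 x (1 + 0) = 2
D(4) = 3 x (2 + 1) = 9
D(5) = 4 x (9 + 2) = 44
D(6) = 5 x (44 + 9) = 265
D(7) = 6 x (D(6) + D(5)) = 6 x (265 + 44)

Final answer: D(7) = 1854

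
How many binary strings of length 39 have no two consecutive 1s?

A valid string ends in 0 (append to any length-(n-1) valid string) or in 01 (append to any length-(n-2) valid string), so a(n) = a(n-1) + a(n-2) with a(1)=2, a(2)=3.
Iterating the recurrence: a(1)=2, a(2)=3, a(3)=5, a(4)=8, a(5)=13, a(6)=21, a(7)=34, a(8)=55, a(9)=89, a(10)=144, a(11)=233, a(12)=377, a(13)=610, a(14)=987, a(15)=1597, a(16)=2584, a(17)=4181, a(18)=6765, a(19)=10946, a(20)=17711, a(21)=28657, a(22)=46368, a(23)=75025, a(24)=121393, a(25)=196418, a(26)=317811, a(27)=514229, a(28)=832040, a(29)=1346269, a(30)=2178309, a(31)=3524578, a(32)=5702887, a(33)=9227465, a(34)=14930352, a(35)=24157817, a(36)=39088169, a(37)=63245986, a(38)=102334155, a(39)=165580141.

Final answer: 165580141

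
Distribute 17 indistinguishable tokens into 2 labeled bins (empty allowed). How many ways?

Stars and bars: C(n+k-1, k-1) = C(18,1).

Final answer: C(18,1) = 18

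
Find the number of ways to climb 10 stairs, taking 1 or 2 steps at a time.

Let f(n) count the ways. The last step is size 1 or 2, so f(n) = f(n-1) + f(n-2) with f(1)=1, f(2)=2.
Iterating the recurrence: f(1)=1, f(2)=2, f(3)=3, f(4)=5, f(5)=8, f(6)=13, f(7)=21, f(8)=34, f(9)=55, f(10)=89.

Final answer: 89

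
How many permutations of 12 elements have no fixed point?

D(n) = (n-1)(D(n-1) + D(n-2)), D(0)=1, D(1)=0.
D(2) = 1 x (0 + 1) = 1
D(3) = 2 x (1 + 0) = 2
D(4) = 3 x (2 + 1) = 9
D(5) = 4 x (9 + 2) = 44
D(6) = 5 x (44 + 9) = 265
D(7) = 6 x (265 + 44) = 1854
D(8) = 7 x (1854 + 265) = 14833
D(9) = 8 x (14833 + 1854) = 133496
D(10) = 9 x (133496 + 14833) = 1334961
D(11) = 10 x (1334961 + 133496) = 14684570
D(12) = 11 x (D(11) + D(10)) = 11 x (14684570 + 1334961)

Final answer: D(12) = 176214841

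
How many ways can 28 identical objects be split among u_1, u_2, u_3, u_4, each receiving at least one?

Substitute u'_i = u_i - 1 (so u'_i >= 0). Then sum u'_i = 28 - 4 = 24.
Stars and bars: C(24+4-1, 4-1) = C(27,3).

Final answer: C(27,3) = 2925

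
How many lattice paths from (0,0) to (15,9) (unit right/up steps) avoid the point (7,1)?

Total paths to (15,9): C(24,9) = 1307504.
Paths through (7,1): C(8,1) x C(16,8) = 102960.
Avoiding (7,1): 1307504 - 102960.

Final answer: 1204544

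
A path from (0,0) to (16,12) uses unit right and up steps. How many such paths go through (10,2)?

Paths (0,0)->(10,2): C(12,2) = 66.
Paths (10,2)->(16,12): C(16,10) = 8008.
By multiplication principle: 66 x 8008.

Final answer: 528528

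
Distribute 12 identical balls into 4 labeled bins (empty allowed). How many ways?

Stars and bars: C(n+k-1, k-1) = C(15,3).

Final answer: C(15,3) = 455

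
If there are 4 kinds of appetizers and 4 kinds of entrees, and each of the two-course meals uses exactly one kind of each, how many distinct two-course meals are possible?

By the multiplication principle: 4 x 4.

Final answer: 16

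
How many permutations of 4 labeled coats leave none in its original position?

Use the recurrence D(n) = (n-1)(D(n-1) + D(n-2)) with D(0)=1, D(1)=0.
D(2) = 1 x (0 + 1) = 1
D(3) = 2 x (1 + 0) = 2
D(4) = 3 x (D(3) + D(2)) = 3 x (2 + 1)

Final answer: D(4) = 9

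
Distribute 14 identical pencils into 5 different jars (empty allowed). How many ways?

Stars and bars: C(n+k-1, k-1) = C(18,4).

Final answer: C(18,4) = 3060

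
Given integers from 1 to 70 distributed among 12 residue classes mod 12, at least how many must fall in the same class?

By pigeonhole with 70 objects and 12 categories: ceiling(70/12).

Final answer: 6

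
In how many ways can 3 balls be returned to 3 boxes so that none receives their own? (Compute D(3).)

Use the recurrence D(n) = (n-1)(D(n-1) + D(n-2)) with D(0)=1, D(1)=0.
D(2) = 1 x (0 + 1) = 1
D(3) = 2 x (D(2) + D(1)) = 2 x (1 + 0)

Final answer: D(3) = 2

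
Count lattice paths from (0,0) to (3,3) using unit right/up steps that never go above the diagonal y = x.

Total monotonic paths to (3,3): C(6,3) = 20.
By the reflection principle, paths that go above the diagonal number C(6,4) = 15.
Valid Dyck paths: 20 - 15.
(Check: C(6,3) - C(6,4) = C(6,3)/4, the Catalan number C_{3}.)

Final answer: C_{3} = 5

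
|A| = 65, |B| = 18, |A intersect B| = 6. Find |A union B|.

|A union B| = |A| + |B| - |A intersect B| = 65 + 18 - 6.

Final answer: 77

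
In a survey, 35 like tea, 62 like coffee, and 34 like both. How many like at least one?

|A union B| = |A| + |B| - |A intersect B| = 35 + 62 - 34.

Final answer: 63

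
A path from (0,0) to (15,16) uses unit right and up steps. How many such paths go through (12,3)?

Paths (0,0)->(12,3): C(15,3) = 455.
Paths (12,3)->(15,16): C(16,13) = 560.
By multiplication principle: 455 x 560.

Final answer: 254800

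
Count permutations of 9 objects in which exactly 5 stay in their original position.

Choose which 5 elements are fixed: C(9,5) = 126.
Derange the remaining 4 using D(j) = (j-1)(D(j-1) + D(j-2)), D(0)=1, D(1)=0: D(2)=1, D(3)=2, D(4)=9.
Total: 126 x 9.

Final answer: C(9,5) D(4) = 1134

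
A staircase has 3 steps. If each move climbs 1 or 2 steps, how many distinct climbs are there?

Let f(n) be the number of climbs. Removing the last move (1 or 2 steps) gives f(n) = f(n-1) + f(n-2); base cases f(1)=1, f(2)=2.
Iterating the recurrence: f(1)=1, f(2)=2, f(3)=3.

Final answer: 3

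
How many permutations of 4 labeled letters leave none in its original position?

Use the recurrence D(n) = (n-1)(D(n-1) + D(n-2)) with D(0)=1, D(1)=0.
D(2) = 1 x (0 + 1) = 1
D(3) = 2 x (1 + 0) = 2
D(4) = 3 x (D(3) + D(2)) = 3 x (2 + 1)

Final answer: D(4) = 9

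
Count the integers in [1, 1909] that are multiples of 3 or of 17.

Multiples of 3: 636. Multiples of 17: 112. Of both (lcm=51): 37.
By inclusion-exclusion: 636 + 112 - 37.

Final answer: 711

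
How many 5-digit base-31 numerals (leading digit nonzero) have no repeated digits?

First digit: 30 (nonzero). Second: 30 (not first). Third: 29, etc.
Total: 30 x 30 x 29 x 28 x 27.

Final answer: 19731600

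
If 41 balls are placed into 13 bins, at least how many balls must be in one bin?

By the pigeonhole principle: ceiling(41/13).

Final answer: 4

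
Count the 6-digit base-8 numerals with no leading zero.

In base 8, the leading digit has 7 choices (1..7); each of the remaining 5 digits has 8 choices.
Total: 7 x 8^5.

Final answer: 229376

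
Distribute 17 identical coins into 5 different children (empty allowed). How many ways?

Stars and bars: C(n+k-1, k-1) = C(21,4).

Final answer: C(21,4) = 5985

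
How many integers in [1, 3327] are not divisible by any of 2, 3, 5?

|div by 2|=1663, |div by 3|=1109, |div by 5|=665.
|div by 2&3|=554, |div by 2&5|=332, |div by 3&5|=221, |div by all|=110.
By inclusion-exclusion, divisible by at least one: 1663+1109+665-554-332-221+110 = 2440.
Not divisible by any: 3327 - 2440.

Final answer: 887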